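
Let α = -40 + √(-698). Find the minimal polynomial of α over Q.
m_α(x) = x^2 + 80x + 2298

From α + 40 = √(-698), squaring gives (α + 40)^2 = -698, i.e. α^2 + 80α + 1600 = -698, so α^2 + 80α + 2298 = 0. The discriminant of x^2 + 80x + 2298 is (80)^2 - 4·(2298) = 6400 - 9192 = -2792, and 4·(-698) is not a perfect square in Q since -698 is squarefree and ≠ 1. Hence x^2 + 80x + 2298 is irreducible over Q and is the minimal polynomial of α.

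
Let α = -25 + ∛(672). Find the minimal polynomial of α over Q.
m_α(x) = x^3 + 75x^2 + 1875x + 14953

Set β = α + 25 = ∛(672), so β^3 = 672. Then (α + 25)^3 - 672 = 0, i.e. α is a root of g(x) = (x + 25)^3 - 672 = x^3 + 75x^2 + 1875x + 14953. Since g(x) = h(x + 25) where h(x) = x^3 - 672, and h is irreducible over Q (because 672 is not a perfect cube, so h has no rational root, and a monic cubic with no rational root is irreducible), g is also irreducible (irreducibility is preserved under the substitution x → x + 25). Hence m_α(x) = x^3 + 75x^2 + 1875x + 14953.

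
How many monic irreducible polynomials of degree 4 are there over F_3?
There are 18 monic irreducible polynomials of degree 4 over F_3

Each element of F_{3^4} that lies in no proper subfield is a root of exactly one monic irreducible of degree 4 over F_3, and each such polynomial has 4 distinct roots in F_{3^4}. By Möbius inversion the count is N_3(4) = (1/4) Σ_{d|4} μ(4/d) · 3^d = (1/4)(μ(4)·3^1 + μ(2)·3^2 + μ(1)·3^4) = 72/4 = 18.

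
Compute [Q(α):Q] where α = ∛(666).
[Q(α):Q] = 3

The minimal polynomial of α is x^3 - 666, irreducible over Q since 666 is not a perfect cube (so x^3 - 666 has no rational root). Hence [Q(α):Q] = deg(m_α) = 3.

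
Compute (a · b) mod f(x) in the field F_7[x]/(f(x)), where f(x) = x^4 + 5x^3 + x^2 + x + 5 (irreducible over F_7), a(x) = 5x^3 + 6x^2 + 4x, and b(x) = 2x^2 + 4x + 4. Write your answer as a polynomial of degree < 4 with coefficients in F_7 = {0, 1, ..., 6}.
a · b ≡ 6x^3 + 6x^2 + 5x + 6 (mod f(x))

Multiply in F_7[x]: a(x)·b(x) = (5x^3 + 6x^2 + 4x)·(2x^2 + 4x + 4) = 3x^5 + 4x^4 + 3x^3 + 5x^2 + 2x. This has degree ≥ 4, so divide by f(x) over F_7: 3x^5 + 4x^4 + 3x^3 + 5x^2 + 2x = (3x + 3)·(x^4 + 5x^3 + x^2 + x + 5) + (6x^3 + 6x^2 + 5x + 6). Hence a·b ≡ 6x^3 + 6x^2 + 5x + 6 (mod f). (F_7[x]/(f) is a field with 7^4 = 2401 elements since f is irreducible of degree 4.)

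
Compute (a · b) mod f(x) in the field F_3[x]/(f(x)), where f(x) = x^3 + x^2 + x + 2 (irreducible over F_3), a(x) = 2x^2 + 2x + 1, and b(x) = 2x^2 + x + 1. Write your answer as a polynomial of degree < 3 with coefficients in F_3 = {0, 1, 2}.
a · b ≡ 2x (mod f(x))

Multiply in F_3[x]: a(x)·b(x) = (2x^2 + 2x + 1)·(2x^2 + x + 1) = x^4 + 1. This has degree ≥ 3, so divide by f(x) over F_3: x^4 + 1 = (x + 2)·(x^3 + x^2 + x + 2) + (2x). Hence a·b ≡ 2x (mod f). (F_3[x]/(f) is a field with 3^3 = 27 elements since f is irreducible of degree 3.)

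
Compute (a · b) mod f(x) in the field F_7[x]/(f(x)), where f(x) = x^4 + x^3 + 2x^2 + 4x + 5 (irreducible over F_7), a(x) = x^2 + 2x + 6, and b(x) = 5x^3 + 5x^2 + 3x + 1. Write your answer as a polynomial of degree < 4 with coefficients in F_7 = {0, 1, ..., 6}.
a · b ≡ 2x^3 + 4x^2 + 4x + 5 (mod f(x))

Multiply in F_7[x]: a(x)·b(x) = (x^2 + 2x + 6)·(5x^3 + 5x^2 + 3x + 1) = 5x^5 + x^4 + x^3 + 2x^2 + 6x + 6. This has degree ≥ 4, so divide by f(x) over F_7: 5x^5 + x^4 + x^3 + 2x^2 + 6x + 6 = (5x + 3)·(x^4 + x^3 + 2x^2 + 4x + 5) + (2x^3 + 4x^2 + 4x + 5). Hence a·b ≡ 2x^3 + 4x^2 + 4x + 5 (mod f). (F_7[x]/(f) is a field with 7^4 = 2401 elements since f is irreducible of degree 4.)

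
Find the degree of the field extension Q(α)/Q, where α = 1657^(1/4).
[Q(α):Q] = 4

α is a root of x^4 - 1657. By Eisenstein's criterion at the prime p = 1657 (which divides the constant term 1657 but p^2 = 2745649 does not, since 1657 is squarefree), x^4 - 1657 is irreducible over Q. Hence [Q(α):Q] = 4.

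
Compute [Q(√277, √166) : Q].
[Q(√277, √166) : Q] = 4

[Q(√277):Q] = 2 (min poly x^2 - 277, irreducible since 277 is squarefree > 1). For the top step, suppose √166 ∈ Q(√277), say √166 = c + d√277 with c, d ∈ Q. Squaring: 166 = c^2 + 277d^2 + 2cd√277. Since √277 ∉ Q this forces 2cd = 0. If d = 0 then √166 = c ∈ Q, contradicting 166 squarefree > 1. If c = 0 then 166 = 277d^2, so 277·166 = (277d)^2 is a perfect square in Q — but 277·166 = 45982 is not a perfect square (since 277 and 166 are distinct squarefree integers). Contradiction. Hence √166 ∉ Q(√277), so x^2 - 166 stays irreducible over Q(√277) and [Q(√277, √166) : Q(√277)] = 2. By the tower law, [Q(√277, √166) : Q] = 2 · 2 = 4.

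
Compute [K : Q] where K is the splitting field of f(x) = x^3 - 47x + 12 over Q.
[K : Q] = 6

By the rational root test, any rational root of the monic integer polynomial f(x) = x^3 - 47x + 12 must be an integer dividing the constant term 12, i.e. one of ±{1, 2, 3, 4, 6, 12}. Evaluating: f(1) = -34, f(-1) = 58, f(2) = -74, f(-2) = 98, f(3) = -102, f(-3) = 126, f(4) = -112, f(-4) = 136, f(6) = -54, f(-6) = 78, f(12) = 1176, f(-12) = -1152; none is 0, so f has no rational root and is therefore irreducible over Q (a cubic with no linear factor over a field is irreducible). For an irreducible cubic, the Galois group is A_3 or S_3 according as the discriminant disc(f) = -4a^3 - 27b^2 = -4·(-47)^3 - 27·(12)^2 = 411404 is or is not a square in Q. Here disc(f) = 411404 is not a perfect square in Q, so the Galois group of f over Q is not contained in A_3 and must be all of S_3. The splitting field has degree |S_3| = 6 over Q, so [K : Q] = 6.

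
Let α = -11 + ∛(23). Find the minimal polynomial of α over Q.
m_α(x) = x^3 + 33x^2 + 363x + 1308

Set β = α + 11 = ∛(23), so β^3 = 23. Then (α + 11)^3 - 23 = 0, i.e. α is a root of g(x) = (x + 11)^3 - 23 = x^3 + 33x^2 + 363x + 1308. Since g(x) = h(x + 11) where h(x) = x^3 - 23, and h is irreducible over Q (because 23 is not a perfect cube, so h has no rational root, and a monic cubic with no rational root is irreducible), g is also irreducible (irreducibility is preserved under the substitution x → x + 11). Hence m_α(x) = x^3 + 33x^2 + 363x + 1308.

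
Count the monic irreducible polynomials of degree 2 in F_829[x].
There are 343206 monic irreducible polynomials of degree 2 over F_829

Each element of F_{829^2} that lies in no proper subfield is a root of exactly one monic irreducible of degree 2 over F_829, and each such polynomial has 2 distinct roots in F_{829^2}. By Möbius inversion the count is N_829(2) = (1/2) Σ_{d|2} μ(2/d) · 829^d = (1/2)(μ(2)·829^1 + μ(1)·829^2) = 686412/2 = 343206.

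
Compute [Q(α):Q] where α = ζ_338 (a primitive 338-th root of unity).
[Q(α):Q] = 156

The minimal polynomial of ζ_338 over Q is the 338-th cyclotomic polynomial Φ_338(x), which is irreducible over Q and has degree φ(338) = 156. Hence [Q(α):Q] = φ(338) = 156.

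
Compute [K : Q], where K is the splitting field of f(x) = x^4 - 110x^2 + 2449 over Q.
[K : Q] = 4

Solving the quadratic in x^2: x^2 = (110 ± √(110^2 - 4·2449))/2 = (110 ± √2304)/2 = (110 ± 48)/2, giving x^2 = 79 or x^2 = 31. So f(x) = (x^2 - 79)(x^2 - 31) and the roots of f are ±√79, ±√31. Hence the splitting field is K = Q(√79, √31). Since 79 and 31 are distinct squarefree integers > 1, their product 2449 is not a perfect square, so √31 ∉ Q(√79). By the tower law [K:Q] = [Q(√79,√31):Q(√79)] · [Q(√79):Q] = 2 · 2 = 4.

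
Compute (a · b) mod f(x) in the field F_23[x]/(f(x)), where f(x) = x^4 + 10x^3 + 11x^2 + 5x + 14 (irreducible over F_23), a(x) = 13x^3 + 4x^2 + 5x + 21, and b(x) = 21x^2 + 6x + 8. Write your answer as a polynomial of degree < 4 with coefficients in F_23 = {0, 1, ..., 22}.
a · b ≡ 2x^3 + 16x^2 + 7x + 10 (mod f(x))

Multiply in F_23[x]: a(x)·b(x) = (13x^3 + 4x^2 + 5x + 21)·(21x^2 + 6x + 8) = 20x^5 + x^4 + 3x^3 + 20x^2 + 5x + 7. This has degree ≥ 4, so divide by f(x) over F_23: 20x^5 + x^4 + 3x^3 + 20x^2 + 5x + 7 = (20x + 8)·(x^4 + 10x^3 + 11x^2 + 5x + 14) + (2x^3 + 16x^2 + 7x + 10). Hence a·b ≡ 2x^3 + 16x^2 + 7x + 10 (mod f). (F_23[x]/(f) is a field with 23^4 = 279841 elements since f is irreducible of degree 4.)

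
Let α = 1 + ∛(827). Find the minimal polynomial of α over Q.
m_α(x) = x^3 - 3x^2 + 3x - 828

Set β = α - 1 = ∛(827), so β^3 = 827. Then (α - 1)^3 - 827 = 0, i.e. α is a root of g(x) = (x - 1)^3 - 827 = x^3 - 3x^2 + 3x - 828. Since g(x) = h(x - 1) where h(x) = x^3 - 827, and h is irreducible over Q (because 827 is not a perfect cube, so h has no rational root, and a monic cubic with no rational root is irreducible), g is also irreducible (irreducibility is preserved under the substitution x → x - 1). Hence m_α(x) = x^3 - 3x^2 + 3x - 828.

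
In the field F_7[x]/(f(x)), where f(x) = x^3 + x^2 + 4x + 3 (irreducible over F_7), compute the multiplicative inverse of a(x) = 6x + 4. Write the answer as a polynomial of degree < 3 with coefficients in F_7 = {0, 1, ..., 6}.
a(x)^(-1) ≡ x^2 + 5x + 3 (mod f(x))

Since f is irreducible over F_7, F_7[x]/(f) is a field and a(x) ≠ 0 has an inverse. Apply the extended Euclidean algorithm to f(x) and a(x) in F_7[x]: f(x) = (6x^2 + 2x + 4)·a(x) + (1). The last nonzero remainder is the constant 1 = gcd(f, a) in F_7. Back-substituting through the division chain expresses 1 = s(x)·a(x) + t(x)·f(x) with s(x) ≡ x^2 + 5x + 3 (mod f), so a(x)^(-1) ≡ s(x) = x^2 + 5x + 3 (mod f). Check: (6x + 4)·(x^2 + 5x + 3) = 6x^3 + 6x^2 + 3x + 5 ≡ 1 (mod x^3 + x^2 + 4x + 3).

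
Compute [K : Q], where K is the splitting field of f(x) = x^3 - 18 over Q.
[K : Q] = 6

The roots of x^3 - 18 are ∛18, ω∛18, ω^2∛18 where ω = e^(2πi/3) is a primitive cube root of unity, so K = Q(∛18, ω). Now [Q(∛18):Q] = 3 (since 18 is not a perfect cube, x^3 - 18 is irreducible) and [Q(ω):Q] = 2. Both 2 and 3 divide [K:Q], and [K:Q] ≤ 3·2 = 6, so [K:Q] = 6. (Equivalently: Q(∛18) ⊂ R but ω ∉ R, so [K : Q(∛18)] = 2.)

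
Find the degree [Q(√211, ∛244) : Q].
[Q(√211, ∛244) : Q] = 6

Let L = Q(√211, ∛244). Since Q(√211) ⊂ L and [Q(√211):Q] = 2, the tower law gives 2 | [L:Q]. Likewise Q(∛244) ⊂ L with [Q(∛244):Q] = 3 (because 244 is not a perfect cube), so 3 | [L:Q]. As gcd(2,3) = 1, [L:Q] is divisible by 6. Conversely L is generated over Q by √211 and ∛244, so [L:Q] ≤ 2·3 = 6. Therefore [Q(√211, ∛244) : Q] = 6.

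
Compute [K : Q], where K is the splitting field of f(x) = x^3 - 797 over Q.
[K : Q] = 6

The roots of x^3 - 797 are ∛797, ω∛797, ω^2∛797 where ω = e^(2πi/3) is a primitive cube root of unity, so K = Q(∛797, ω). Now [Q(∛797):Q] = 3 (since 797 is not a perfect cube, x^3 - 797 is irreducible) and [Q(ω):Q] = 2. Both 2 and 3 divide [K:Q], and [K:Q] ≤ 3·2 = 6, so [K:Q] = 6. (Equivalently: Q(∛797) ⊂ R but ω ∉ R, so [K : Q(∛797)] = 2.)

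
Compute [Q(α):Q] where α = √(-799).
[Q(α):Q] = 2

[Q(α):Q] equals the degree of the minimal polynomial of α. Here α^2 = -799 and x^2 + 799 is irreducible (d = -799 is squarefree, ≠ 1, hence not a square), so deg(m_α) = 2. Thus [Q(α):Q] = 2.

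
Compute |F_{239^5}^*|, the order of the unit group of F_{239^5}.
|F_{239^5}^*| = 779811265198

F_{239^5} has 239^5 = 779811265199 elements; its multiplicative group consists of all nonzero elements, so |F_{239^5}^*| = 779811265199 - 1 = 779811265198. (It is cyclic since any finite subgroup of the multiplicative group of a field is cyclic.)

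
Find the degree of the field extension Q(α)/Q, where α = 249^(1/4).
[Q(α):Q] = 4

α is a root of x^4 - 249. By Eisenstein's criterion at the prime p = 3 (which divides the constant term 249 but p^2 = 9 does not, since 249 is squarefree), x^4 - 249 is irreducible over Q. Hence [Q(α):Q] = 4.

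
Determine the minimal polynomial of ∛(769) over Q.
m_α(x) = x^3 - 769

α satisfies α^3 = 769, so x^3 - 769 annihilates α. By the rational root test, a rational root p/q (in lowest terms) of x^3 - 769 would satisfy p^3 = 769 q^3, forcing q = 1 and p^3 = 769; but 769 is not a perfect cube, contradiction. A monic cubic over Q with no rational root is irreducible (any nontrivial factorization would include a linear factor). Hence x^3 - 769 is the minimal polynomial of α, and in particular [Q(α):Q] = 3.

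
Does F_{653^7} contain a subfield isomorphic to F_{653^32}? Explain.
No: F_{653^32} is not a subfield of F_{653^7}

F_{p^m} embeds in F_{p^n} iff m | n. Here 32 ∤ 7 (since 7 = 0·32 + 7 with remainder 7 ≠ 0), so F_{653^32} is not a subfield of F_{653^7}. Equivalently: if it were, the tower law would give 32 = [F_{653^32}:F_653] dividing [F_{653^7}:F_653] = 7, contradiction.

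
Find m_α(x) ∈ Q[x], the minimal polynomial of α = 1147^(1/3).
m_α(x) = x^3 - 1147

α satisfies α^3 = 1147, so x^3 - 1147 annihilates α. By the rational root test, a rational root p/q (in lowest terms) of x^3 - 1147 would satisfy p^3 = 1147 q^3, forcing q = 1 and p^3 = 1147; but 1147 is not a perfect cube, contradiction. A monic cubic over Q with no rational root is irreducible (any nontrivial factorization would include a linear factor). Hence x^3 - 1147 is the minimal polynomial of α, and in particular [Q(α):Q] = 3.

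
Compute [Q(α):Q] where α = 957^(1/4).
[Q(α):Q] = 4

α is a root of x^4 - 957. By Eisenstein's criterion at the prime p = 3 (which divides the constant term 957 but p^2 = 9 does not, since 957 is squarefree), x^4 - 957 is irreducible over Q. Hence [Q(α):Q] = 4.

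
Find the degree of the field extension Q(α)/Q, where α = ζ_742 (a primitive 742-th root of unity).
[Q(α):Q] = 312

The minimal polynomial of ζ_742 over Q is the 742-th cyclotomic polynomial Φ_742(x), which is irreducible over Q and has degree φ(742) = 312. Hence [Q(α):Q] = φ(742) = 312.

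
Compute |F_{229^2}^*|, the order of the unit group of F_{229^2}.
|F_{229^2}^*| = 52440

F_{229^2} has 229^2 = 52441 elements; its multiplicative group consists of all nonzero elements, so |F_{229^2}^*| = 52441 - 1 = 52440. (It is cyclic since any finite subgroup of the multiplicative group of a field is cyclic.)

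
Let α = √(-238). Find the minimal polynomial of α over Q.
m_α(x) = x^2 + 238

α satisfies α^2 + 238 = 0, so x^2 + 238 annihilates α. Since d = -238 is squarefree and ≠ 1, it is not a perfect square in Q, so x^2 + 238 has no rational root and is therefore irreducible over Q (a degree-2 polynomial over a field is irreducible iff it has no root). Hence m_α(x) = x^2 + 238.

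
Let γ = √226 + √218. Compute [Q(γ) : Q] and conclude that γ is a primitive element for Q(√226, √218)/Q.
[Q(γ) : Q] = 4 (equivalently, Q(γ) = Q(√226, √218))

Obviously Q(γ) ⊆ Q(√226, √218), and [Q(√226, √218):Q] = 4 (since 226, 218 are distinct squarefree integers > 1 with 49268 not a perfect square). To show equality we compute the minimal polynomial of γ. From γ = √226 + √218: γ^2 = 226 + 2√(49268) + 218 = 444 + 2√(49268), so γ^2 - 444 = 2√(49268); squaring, (γ^2 - 444)^2 = 4·49268, i.e. γ^4 - 888γ^2 + 197136 - 197072 = 0, i.e. γ^4 - 888γ^2 + 64 = 0. So γ is a root of x^4 - 888x^2 + 64. This polynomial is irreducible over Q: it has no rational root (each ±√226 ± √218 is irrational), and any factorization into two quadratics over Q would force √(49268) ∈ Q (pairing opposite roots) or √226, √218 ∈ Q (other pairings), all impossible. Hence [Q(γ):Q] = 4 = [Q(√226, √218):Q], so Q(γ) = Q(√226, √218).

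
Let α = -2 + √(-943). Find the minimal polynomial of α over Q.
m_α(x) = x^2 + 4x + 947

From α + 2 = √(-943), squaring gives (α + 2)^2 = -943, i.e. α^2 + 4α + 4 = -943, so α^2 + 4α + 947 = 0. The discriminant of x^2 + 4x + 947 is (4)^2 - 4·(947) = 16 - 3788 = -3772, and 4·(-943) is not a perfect square in Q since -943 is squarefree and ≠ 1. Hence x^2 + 4x + 947 is irreducible over Q and is the minimal polynomial of α.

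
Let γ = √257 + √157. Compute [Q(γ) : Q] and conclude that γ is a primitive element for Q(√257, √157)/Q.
[Q(γ) : Q] = 4 (equivalently, Q(γ) = Q(√257, √157))

Obviously Q(γ) ⊆ Q(√257, √157), and [Q(√257, √157):Q] = 4 (since 257, 157 are distinct squarefree integers > 1 with 40349 not a perfect square). To show equality we compute the minimal polynomial of γ. From γ = √257 + √157: γ^2 = 257 + 2√(40349) + 157 = 414 + 2√(40349), so γ^2 - 414 = 2√(40349); squaring, (γ^2 - 414)^2 = 4·40349, i.e. γ^4 - 828γ^2 + 171396 - 161396 = 0, i.e. γ^4 - 828γ^2 + 10000 = 0. So γ is a root of x^4 - 828x^2 + 10000. This polynomial is irreducible over Q: it has no rational root (each ±√257 ± √157 is irrational), and any factorization into two quadratics over Q would force √(40349) ∈ Q (pairing opposite roots) or √257, √157 ∈ Q (other pairings), all impossible. Hence [Q(γ):Q] = 4 = [Q(√257, √157):Q], so Q(γ) = Q(√257, √157).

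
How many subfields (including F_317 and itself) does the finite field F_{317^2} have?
F_{317^2} has 2 subfields

The subfields of F_{p^n} are exactly the fields F_{p^d} for d | n (each is the fixed field of the unique index-d subgroup of Gal(F_{p^n}/F_p) ≅ Z/nZ). The divisors of n = 2 are {1, 2}, giving 2 subfields: F_{317^1}, F_{317^2}.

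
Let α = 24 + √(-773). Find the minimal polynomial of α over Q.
m_α(x) = x^2 - 48x + 1349

From α - 24 = √(-773), squaring gives (α - 24)^2 = -773, i.e. α^2 - 48α + 576 = -773, so α^2 - 48α + 1349 = 0. The discriminant of x^2 - 48x + 1349 is (-48)^2 - 4·(1349) = 2304 - 5396 = -3092, and 4·(-773) is not a perfect square in Q since -773 is squarefree and ≠ 1. Hence x^2 - 48x + 1349 is irreducible over Q and is the minimal polynomial of α.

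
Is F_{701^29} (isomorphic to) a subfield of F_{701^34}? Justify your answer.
No: F_{701^29} is not a subfield of F_{701^34}

F_{p^m} embeds in F_{p^n} iff m | n. Here 29 ∤ 34 (since 34 = 1·29 + 5 with remainder 5 ≠ 0), so F_{701^29} is not a subfield of F_{701^34}. Equivalently: if it were, the tower law would give 29 = [F_{701^29}:F_701] dividing [F_{701^34}:F_701] = 34, contradiction.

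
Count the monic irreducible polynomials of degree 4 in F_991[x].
There are 241120527120 monic irreducible polynomials of degree 4 over F_991

Each element of F_{991^4} that lies in no proper subfield is a root of exactly one monic irreducible of degree 4 over F_991, and each such polynomial has 4 distinct roots in F_{991^4}. By Möbius inversion the count is N_991(4) = (1/4) Σ_{d|4} μ(4/d) · 991^d = (1/4)(μ(4)·991^1 + μ(2)·991^2 + μ(1)·991^4) = 964482108480/4 = 241120527120.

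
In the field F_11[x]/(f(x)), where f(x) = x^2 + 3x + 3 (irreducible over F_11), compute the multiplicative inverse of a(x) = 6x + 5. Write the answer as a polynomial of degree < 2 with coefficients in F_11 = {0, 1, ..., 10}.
a(x)^(-1) ≡ 6x + 2 (mod f(x))

Since f is irreducible over F_11, F_11[x]/(f) is a field and a(x) ≠ 0 has an inverse. Apply the extended Euclidean algorithm to f(x) and a(x) in F_11[x]: f(x) = (2x + 8)·a(x) + (7). The last nonzero remainder is the constant 7 = gcd(f, a) in F_11. Back-substituting through the division chain expresses 7 = s(x)·a(x) + t(x)·f(x) with s(x) ≡ 9x + 3 (mod f), so (9x + 3)·a(x) ≡ 7 (mod f). Multiplying by 7^(-1) ≡ 8 in F_11 gives a(x)^(-1) ≡ 8·(9x + 3) ≡ 6x + 2 (mod f). Check: (6x + 5)·(6x + 2) = 3x^2 + 9x + 10 ≡ 1 (mod x^2 + 3x + 3).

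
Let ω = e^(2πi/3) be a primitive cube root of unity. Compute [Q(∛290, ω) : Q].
[Q(∛290, ω) : Q] = 6

[Q(∛290):Q] = 3 (min poly x^3 - 290, irreducible since 290 is not a perfect cube). [Q(ω):Q] = 2 (min poly x^2 + x + 1). Since Q(∛290) ⊂ R and ω ∉ R, we have ω ∉ Q(∛290), so x^2 + x + 1 remains irreducible over Q(∛290) and [Q(∛290, ω) : Q(∛290)] = 2. By the tower law, [Q(∛290, ω) : Q] = 3 · 2 = 6. (In fact Q(∛290, ω) is the splitting field of x^3 - 290 over Q.)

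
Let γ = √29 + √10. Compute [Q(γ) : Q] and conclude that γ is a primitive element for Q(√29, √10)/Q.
[Q(γ) : Q] = 4 (equivalently, Q(γ) = Q(√29, √10))

Obviously Q(γ) ⊆ Q(√29, √10), and [Q(√29, √10):Q] = 4 (since 29, 10 are distinct squarefree integers > 1 with 290 not a perfect square). To show equality we compute the minimal polynomial of γ. From γ = √29 + √10: γ^2 = 29 + 2√(290) + 10 = 39 + 2√(290), so γ^2 - 39 = 2√(290); squaring, (γ^2 - 39)^2 = 4·290, i.e. γ^4 - 78γ^2 + 1521 - 1160 = 0, i.e. γ^4 - 78γ^2 + 361 = 0. So γ is a root of x^4 - 78x^2 + 361. This polynomial is irreducible over Q: it has no rational root (each ±√29 ± √10 is irrational), and any factorization into two quadratics over Q would force √(290) ∈ Q (pairing opposite roots) or √29, √10 ∈ Q (other pairings), all impossible. Hence [Q(γ):Q] = 4 = [Q(√29, √10):Q], so Q(γ) = Q(√29, √10).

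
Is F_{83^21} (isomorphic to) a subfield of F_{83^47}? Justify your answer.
No: F_{83^21} is not a subfield of F_{83^47}

F_{p^m} embeds in F_{p^n} iff m | n. Here 21 ∤ 47 (since 47 = 2·21 + 5 with remainder 5 ≠ 0), so F_{83^21} is not a subfield of F_{83^47}. Equivalently: if it were, the tower law would give 21 = [F_{83^21}:F_83] dividing [F_{83^47}:F_83] = 47, contradiction.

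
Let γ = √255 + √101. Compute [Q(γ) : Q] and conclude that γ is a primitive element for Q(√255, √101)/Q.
[Q(γ) : Q] = 4 (equivalently, Q(γ) = Q(√255, √101))

Obviously Q(γ) ⊆ Q(√255, √101), and [Q(√255, √101):Q] = 4 (since 255, 101 are distinct squarefree integers > 1 with 25755 not a perfect square). To show equality we compute the minimal polynomial of γ. From γ = √255 + √101: γ^2 = 255 + 2√(25755) + 101 = 356 + 2√(25755), so γ^2 - 356 = 2√(25755); squaring, (γ^2 - 356)^2 = 4·25755, i.e. γ^4 - 712γ^2 + 126736 - 103020 = 0, i.e. γ^4 - 712γ^2 + 23716 = 0. So γ is a root of x^4 - 712x^2 + 23716. This polynomial is irreducible over Q: it has no rational root (each ±√255 ± √101 is irrational), and any factorization into two quadratics over Q would force √(25755) ∈ Q (pairing opposite roots) or √255, √101 ∈ Q (other pairings), all impossible. Hence [Q(γ):Q] = 4 = [Q(√255, √101):Q], so Q(γ) = Q(√255, √101).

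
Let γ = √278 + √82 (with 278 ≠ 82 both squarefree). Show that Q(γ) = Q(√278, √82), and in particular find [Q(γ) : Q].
[Q(γ) : Q] = 4 (equivalently, Q(γ) = Q(√278, √82))

Obviously Q(γ) ⊆ Q(√278, √82), and [Q(√278, √82):Q] = 4 (since 278, 82 are distinct squarefree integers > 1 with 22796 not a perfect square). To show equality we compute the minimal polynomial of γ. From γ = √278 + √82: γ^2 = 278 + 2√(22796) + 82 = 360 + 2√(22796), so γ^2 - 360 = 2√(22796); squaring, (γ^2 - 360)^2 = 4·22796, i.e. γ^4 - 720γ^2 + 129600 - 91184 = 0, i.e. γ^4 - 720γ^2 + 38416 = 0. So γ is a root of x^4 - 720x^2 + 38416. This polynomial is irreducible over Q: it has no rational root (each ±√278 ± √82 is irrational), and any factorization into two quadratics over Q would force √(22796) ∈ Q (pairing opposite roots) or √278, √82 ∈ Q (other pairings), all impossible. Hence [Q(γ):Q] = 4 = [Q(√278, √82):Q], so Q(γ) = Q(√278, √82).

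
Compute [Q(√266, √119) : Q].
[Q(√266, √119) : Q] = 4

[Q(√266):Q] = 2 (min poly x^2 - 266, irreducible since 266 is squarefree > 1). For the top step, suppose √119 ∈ Q(√266), say √119 = c + d√266 with c, d ∈ Q. Squaring: 119 = c^2 + 266d^2 + 2cd√266. Since √266 ∉ Q this forces 2cd = 0. If d = 0 then √119 = c ∈ Q, contradicting 119 squarefree > 1. If c = 0 then 119 = 266d^2, so 266·119 = (266d)^2 is a perfect square in Q — but 266·119 = 31654 is not a perfect square (since 266 and 119 are distinct squarefree integers). Contradiction. Hence √119 ∉ Q(√266), so x^2 - 119 stays irreducible over Q(√266) and [Q(√266, √119) : Q(√266)] = 2. By the tower law, [Q(√266, √119) : Q] = 2 · 2 = 4.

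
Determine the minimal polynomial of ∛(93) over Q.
m_α(x) = x^3 - 93

α satisfies α^3 = 93, so x^3 - 93 annihilates α. By the rational root test, a rational root p/q (in lowest terms) of x^3 - 93 would satisfy p^3 = 93 q^3, forcing q = 1 and p^3 = 93; but 93 is not a perfect cube, contradiction. A monic cubic over Q with no rational root is irreducible (any nontrivial factorization would include a linear factor). Hence x^3 - 93 is the minimal polynomial of α, and in particular [Q(α):Q] = 3.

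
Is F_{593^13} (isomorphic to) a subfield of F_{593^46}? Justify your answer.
No: F_{593^13} is not a subfield of F_{593^46}

F_{p^m} embeds in F_{p^n} iff m | n. Here 13 ∤ 46 (since 46 = 3·13 + 7 with remainder 7 ≠ 0), so F_{593^13} is not a subfield of F_{593^46}. Equivalently: if it were, the tower law would give 13 = [F_{593^13}:F_593] dividing [F_{593^46}:F_593] = 46, contradiction.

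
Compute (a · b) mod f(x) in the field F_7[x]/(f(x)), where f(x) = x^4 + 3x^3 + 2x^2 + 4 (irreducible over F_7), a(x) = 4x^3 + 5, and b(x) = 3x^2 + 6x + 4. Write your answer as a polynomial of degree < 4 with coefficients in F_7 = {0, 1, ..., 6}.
a · b ≡ 4x^2 + 3x + 5 (mod f(x))

Multiply in F_7[x]: a(x)·b(x) = (4x^3 + 5)·(3x^2 + 6x + 4) = 5x^5 + 3x^4 + 2x^3 + x^2 + 2x + 6. This has degree ≥ 4, so divide by f(x) over F_7: 5x^5 + 3x^4 + 2x^3 + x^2 + 2x + 6 = (5x + 2)·(x^4 + 3x^3 + 2x^2 + 4) + (4x^2 + 3x + 5). Hence a·b ≡ 4x^2 + 3x + 5 (mod f). (F_7[x]/(f) is a field with 7^4 = 2401 elements since f is irreducible of degree 4.)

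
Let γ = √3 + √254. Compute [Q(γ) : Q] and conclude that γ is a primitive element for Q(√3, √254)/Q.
[Q(γ) : Q] = 4 (equivalently, Q(γ) = Q(√3, √254))

Obviously Q(γ) ⊆ Q(√3, √254), and [Q(√3, √254):Q] = 4 (since 3, 254 are distinct squarefree integers > 1 with 762 not a perfect square). To show equality we compute the minimal polynomial of γ. From γ = √3 + √254: γ^2 = 3 + 2√(762) + 254 = 257 + 2√(762), so γ^2 - 257 = 2√(762); squaring, (γ^2 - 257)^2 = 4·762, i.e. γ^4 - 514γ^2 + 66049 - 3048 = 0, i.e. γ^4 - 514γ^2 + 63001 = 0. So γ is a root of x^4 - 514x^2 + 63001. This polynomial is irreducible over Q: it has no rational root (each ±√3 ± √254 is irrational), and any factorization into two quadratics over Q would force √(762) ∈ Q (pairing opposite roots) or √3, √254 ∈ Q (other pairings), all impossible. Hence [Q(γ):Q] = 4 = [Q(√3, √254):Q], so Q(γ) = Q(√3, √254).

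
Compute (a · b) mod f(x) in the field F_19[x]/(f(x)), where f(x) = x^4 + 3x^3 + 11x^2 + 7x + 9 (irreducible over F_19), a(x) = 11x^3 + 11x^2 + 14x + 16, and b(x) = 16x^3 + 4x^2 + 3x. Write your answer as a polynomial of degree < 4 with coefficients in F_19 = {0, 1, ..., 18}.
a · b ≡ 17x^3 + 6x^2 + 7x + 15 (mod f(x))

Multiply in F_19[x]: a(x)·b(x) = (11x^3 + 11x^2 + 14x + 16)·(16x^3 + 4x^2 + 3x) = 5x^6 + 11x^5 + 16x^4 + 3x^3 + 11x^2 + 10x. This has degree ≥ 4, so divide by f(x) over F_19: 5x^6 + 11x^5 + 16x^4 + 3x^3 + 11x^2 + 10x = (5x^2 + 15x + 11)·(x^4 + 3x^3 + 11x^2 + 7x + 9) + (17x^3 + 6x^2 + 7x + 15). Hence a·b ≡ 17x^3 + 6x^2 + 7x + 15 (mod f). (F_19[x]/(f) is a field with 19^4 = 130321 elements since f is irreducible of degree 4.)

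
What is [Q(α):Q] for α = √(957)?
[Q(α):Q] = 2

[Q(α):Q] equals the degree of the minimal polynomial of α. Here α^2 = 957 and x^2 - 957 is irreducible (d = 957 is squarefree, ≠ 1, hence not a square), so deg(m_α) = 2. Thus [Q(α):Q] = 2.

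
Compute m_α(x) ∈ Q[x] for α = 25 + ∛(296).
m_α(x) = x^3 - 75x^2 + 1875x - 15921

Set β = α - 25 = ∛(296), so β^3 = 296. Then (α - 25)^3 - 296 = 0, i.e. α is a root of g(x) = (x - 25)^3 - 296 = x^3 - 75x^2 + 1875x - 15921. Since g(x) = h(x - 25) where h(x) = x^3 - 296, and h is irreducible over Q (because 296 is not a perfect cube, so h has no rational root, and a monic cubic with no rational root is irreducible), g is also irreducible (irreducibility is preserved under the substitution x → x - 25). Hence m_α(x) = x^3 - 75x^2 + 1875x - 15921.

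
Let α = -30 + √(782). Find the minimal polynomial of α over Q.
m_α(x) = x^2 + 60x + 118

From α + 30 = √(782), squaring gives (α + 30)^2 = 782, i.e. α^2 + 60α + 900 = 782, so α^2 + 60α + 118 = 0. The discriminant of x^2 + 60x + 118 is (60)^2 - 4·(118) = 3600 - 472 = 3128, and 4·(782) is not a perfect square in Q since 782 is squarefree and ≠ 1. Hence x^2 + 60x + 118 is irreducible over Q and is the minimal polynomial of α.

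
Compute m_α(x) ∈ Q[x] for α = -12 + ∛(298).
m_α(x) = x^3 + 36x^2 + 432x + 1430

Set β = α + 12 = ∛(298), so β^3 = 298. Then (α + 12)^3 - 298 = 0, i.e. α is a root of g(x) = (x + 12)^3 - 298 = x^3 + 36x^2 + 432x + 1430. Since g(x) = h(x + 12) where h(x) = x^3 - 298, and h is irreducible over Q (because 298 is not a perfect cube, so h has no rational root, and a monic cubic with no rational root is irreducible), g is also irreducible (irreducibility is preserved under the substitution x → x + 12). Hence m_α(x) = x^3 + 36x^2 + 432x + 1430.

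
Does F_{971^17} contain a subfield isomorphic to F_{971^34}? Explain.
No: F_{971^34} is not a subfield of F_{971^17}

F_{p^m} embeds in F_{p^n} iff m | n. Here 34 ∤ 17 (since 17 = 0·34 + 17 with remainder 17 ≠ 0), so F_{971^34} is not a subfield of F_{971^17}. Equivalently: if it were, the tower law would give 34 = [F_{971^34}:F_971] dividing [F_{971^17}:F_971] = 17, contradiction.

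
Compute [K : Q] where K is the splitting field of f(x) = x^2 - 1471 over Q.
[K : Q] = 2

f(x) = x^2 - 1471 factors as (x - √1471)(x + √1471). The splitting field is K = Q(√1471). Since 1471 is squarefree and > 1, it is not a perfect square, so x^2 - 1471 is irreducible over Q and [Q(√1471) : Q] = 2. Hence [K : Q] = 2.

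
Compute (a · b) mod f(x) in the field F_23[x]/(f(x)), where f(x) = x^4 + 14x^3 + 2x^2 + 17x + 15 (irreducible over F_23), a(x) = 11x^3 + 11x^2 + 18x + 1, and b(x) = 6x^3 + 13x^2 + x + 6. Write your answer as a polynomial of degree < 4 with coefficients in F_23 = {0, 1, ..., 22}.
a · b ≡ 21x^2 + 6x + 5 (mod f(x))

Multiply in F_23[x]: a(x)·b(x) = (11x^3 + 11x^2 + 18x + 1)·(6x^3 + 13x^2 + x + 6) = 20x^6 + 2x^5 + 9x^4 + 18x^3 + 5x^2 + 17x + 6. This has degree ≥ 4, so divide by f(x) over F_23: 20x^6 + 2x^5 + 9x^4 + 18x^3 + 5x^2 + 17x + 6 = (20x^2 + 21x + 20)·(x^4 + 14x^3 + 2x^2 + 17x + 15) + (21x^2 + 6x + 5). Hence a·b ≡ 21x^2 + 6x + 5 (mod f). (F_23[x]/(f) is a field with 23^4 = 279841 elements since f is irreducible of degree 4.)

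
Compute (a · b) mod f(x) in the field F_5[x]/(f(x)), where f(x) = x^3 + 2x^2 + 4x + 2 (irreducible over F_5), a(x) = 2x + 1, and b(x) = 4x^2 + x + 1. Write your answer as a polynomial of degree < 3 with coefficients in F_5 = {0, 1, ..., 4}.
a · b ≡ x (mod f(x))

Multiply in F_5[x]: a(x)·b(x) = (2x + 1)·(4x^2 + x + 1) = 3x^3 + x^2 + 3x + 1. This has degree ≥ 3, so divide by f(x) over F_5: 3x^3 + x^2 + 3x + 1 = (3)·(x^3 + 2x^2 + 4x + 2) + (x). Hence a·b ≡ x (mod f). (F_5[x]/(f) is a field with 5^3 = 125 elements since f is irreducible of degree 3.)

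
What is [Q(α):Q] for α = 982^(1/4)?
[Q(α):Q] = 4

α is a root of x^4 - 982. By Eisenstein's criterion at the prime p = 2 (which divides the constant term 982 but p^2 = 4 does not, since 982 is squarefree), x^4 - 982 is irreducible over Q. Hence [Q(α):Q] = 4.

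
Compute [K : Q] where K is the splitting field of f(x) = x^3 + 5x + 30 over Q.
[K : Q] = 6

By the rational root test, any rational root of the monic integer polynomial f(x) = x^3 + 5x + 30 must be an integer dividing the constant term 30, i.e. one of ±{1, 2, 3, 5, 6, 10, 15, 30}. Evaluating: f(1) = 36, f(-1) = 24, f(2) = 48, f(-2) = 12, f(3) = 72, f(-3) = -12, f(5) = 180, f(-5) = -120, f(6) = 276, f(-6) = -216, f(10) = 1080, f(-10) = -1020, f(15) = 3480, f(-15) = -3420, f(30) = 27180, f(-30) = -27120; none is 0, so f has no rational root and is therefore irreducible over Q (a cubic with no linear factor over a field is irreducible). For an irreducible cubic, the Galois group is A_3 or S_3 according as the discriminant disc(f) = -4a^3 - 27b^2 = -4·(5)^3 - 27·(30)^2 = -24800 is or is not a square in Q. Here disc(f) = -24800 is not a perfect square in Q, so the Galois group of f over Q is not contained in A_3 and must be all of S_3. The splitting field has degree |S_3| = 6 over Q, so [K : Q] = 6.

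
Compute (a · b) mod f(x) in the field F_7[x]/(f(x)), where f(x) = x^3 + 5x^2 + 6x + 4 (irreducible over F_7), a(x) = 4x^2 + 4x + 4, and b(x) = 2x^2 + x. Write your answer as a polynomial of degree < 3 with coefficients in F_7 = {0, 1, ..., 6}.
a · b ≡ 6x^2 (mod f(x))

Multiply in F_7[x]: a(x)·b(x) = (4x^2 + 4x + 4)·(2x^2 + x) = x^4 + 5x^3 + 5x^2 + 4x. This has degree ≥ 3, so divide by f(x) over F_7: x^4 + 5x^3 + 5x^2 + 4x = (x)·(x^3 + 5x^2 + 6x + 4) + (6x^2). Hence a·b ≡ 6x^2 (mod f). (F_7[x]/(f) is a field with 7^3 = 343 elements since f is irreducible of degree 3.)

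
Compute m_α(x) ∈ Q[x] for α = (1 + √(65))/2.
m_α(x) = x^2 - x - 16

From 2α - 1 = √(65), squaring gives (2α - 1)^2 = 65, i.e. 4α^2 - 4α + 1 = 65, so α^2 - α + (1 - 65)/4 = 0. Since 65 ≡ 1 (mod 4), (1 - 65)/4 = -16 ∈ Z. The polynomial x^2 - x - 16 has discriminant 1 - 4·(-16) = 65, which is not a perfect square in Q (d = 65 is squarefree and ≠ 1), so x^2 - x - 16 is irreducible over Q. It is the minimal polynomial of α.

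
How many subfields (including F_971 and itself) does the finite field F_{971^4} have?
F_{971^4} has 3 subfields

The subfields of F_{p^n} are exactly the fields F_{p^d} for d | n (each is the fixed field of the unique index-d subgroup of Gal(F_{p^n}/F_p) ≅ Z/nZ). The divisors of n = 4 are {1, 2, 4}, giving 3 subfields: F_{971^1}, F_{971^2}, F_{971^4}.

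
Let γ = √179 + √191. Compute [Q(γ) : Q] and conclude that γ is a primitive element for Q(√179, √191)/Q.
[Q(γ) : Q] = 4 (equivalently, Q(γ) = Q(√179, √191))

Obviously Q(γ) ⊆ Q(√179, √191), and [Q(√179, √191):Q] = 4 (since 179, 191 are distinct squarefree integers > 1 with 34189 not a perfect square). To show equality we compute the minimal polynomial of γ. From γ = √179 + √191: γ^2 = 179 + 2√(34189) + 191 = 370 + 2√(34189), so γ^2 - 370 = 2√(34189); squaring, (γ^2 - 370)^2 = 4·34189, i.e. γ^4 - 740γ^2 + 136900 - 136756 = 0, i.e. γ^4 - 740γ^2 + 144 = 0. So γ is a root of x^4 - 740x^2 + 144. This polynomial is irreducible over Q: it has no rational root (each ±√179 ± √191 is irrational), and any factorization into two quadratics over Q would force √(34189) ∈ Q (pairing opposite roots) or √179, √191 ∈ Q (other pairings), all impossible. Hence [Q(γ):Q] = 4 = [Q(√179, √191):Q], so Q(γ) = Q(√179, √191).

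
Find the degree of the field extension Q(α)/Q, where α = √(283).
[Q(α):Q] = 2

[Q(α):Q] equals the degree of the minimal polynomial of α. Here α^2 = 283 and x^2 - 283 is irreducible (d = 283 is squarefree, ≠ 1, hence not a square), so deg(m_α) = 2. Thus [Q(α):Q] = 2.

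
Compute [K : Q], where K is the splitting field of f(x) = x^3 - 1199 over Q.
[K : Q] = 6

The roots of x^3 - 1199 are ∛1199, ω∛1199, ω^2∛1199 where ω = e^(2πi/3) is a primitive cube root of unity, so K = Q(∛1199, ω). Now [Q(∛1199):Q] = 3 (since 1199 is not a perfect cube, x^3 - 1199 is irreducible) and [Q(ω):Q] = 2. Both 2 and 3 divide [K:Q], and [K:Q] ≤ 3·2 = 6, so [K:Q] = 6. (Equivalently: Q(∛1199) ⊂ R but ω ∉ R, so [K : Q(∛1199)] = 2.)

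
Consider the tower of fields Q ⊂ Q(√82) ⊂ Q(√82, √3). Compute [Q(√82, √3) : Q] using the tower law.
[Q(√82, √3) : Q] = 4

[Q(√82):Q] = 2 (min poly x^2 - 82, irreducible since 82 is squarefree > 1). For the top step, suppose √3 ∈ Q(√82), say √3 = c + d√82 with c, d ∈ Q. Squaring: 3 = c^2 + 82d^2 + 2cd√82. Since √82 ∉ Q this forces 2cd = 0. If d = 0 then √3 = c ∈ Q, contradicting 3 squarefree > 1. If c = 0 then 3 = 82d^2, so 82·3 = (82d)^2 is a perfect square in Q — but 82·3 = 246 is not a perfect square (since 82 and 3 are distinct squarefree integers). Contradiction. Hence √3 ∉ Q(√82), so x^2 - 3 stays irreducible over Q(√82) and [Q(√82, √3) : Q(√82)] = 2. By the tower law, [Q(√82, √3) : Q] = 2 · 2 = 4.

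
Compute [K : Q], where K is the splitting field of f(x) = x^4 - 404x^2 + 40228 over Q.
[K : Q] = 4

Solving the quadratic in x^2: x^2 = (404 ± √(404^2 - 4·40228))/2 = (404 ± √2304)/2 = (404 ± 48)/2, giving x^2 = 178 or x^2 = 226. So f(x) = (x^2 - 178)(x^2 - 226) and the roots of f are ±√178, ±√226. Hence the splitting field is K = Q(√178, √226). Since 178 and 226 are distinct squarefree integers > 1, their product 40228 is not a perfect square, so √226 ∉ Q(√178). By the tower law [K:Q] = [Q(√178,√226):Q(√178)] · [Q(√178):Q] = 2 · 2 = 4.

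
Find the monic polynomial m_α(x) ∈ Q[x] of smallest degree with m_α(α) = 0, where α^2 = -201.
m_α(x) = x^2 + 201

α satisfies α^2 + 201 = 0, so x^2 + 201 annihilates α. Since d = -201 is squarefree and ≠ 1, it is not a perfect square in Q, so x^2 + 201 has no rational root and is therefore irreducible over Q (a degree-2 polynomial over a field is irreducible iff it has no root). Hence m_α(x) = x^2 + 201.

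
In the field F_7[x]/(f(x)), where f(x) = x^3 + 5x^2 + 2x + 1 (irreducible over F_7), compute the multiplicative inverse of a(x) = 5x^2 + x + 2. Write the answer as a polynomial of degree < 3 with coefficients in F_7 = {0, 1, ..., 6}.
a(x)^(-1) ≡ 2x^2 + 5x + 3 (mod f(x))

Since f is irreducible over F_7, F_7[x]/(f) is a field and a(x) ≠ 0 has an inverse. Apply the extended Euclidean algorithm to f(x) and a(x) in F_7[x]: f(x) = (3x + 6)·a(x) + (4x + 3);  a(x) = (3x + 5)·(4x + 3) + (1). The last nonzero remainder is the constant 1 = gcd(f, a) in F_7. Back-substituting through the division chain expresses 1 = s(x)·a(x) + t(x)·f(x) with s(x) ≡ 2x^2 + 5x + 3 (mod f), so a(x)^(-1) ≡ s(x) = 2x^2 + 5x + 3 (mod f). Check: (5x^2 + x + 2)·(2x^2 + 5x + 3) = 3x^4 + 6x^3 + 3x^2 + 6x + 6 ≡ 1 (mod x^3 + 5x^2 + 2x + 1).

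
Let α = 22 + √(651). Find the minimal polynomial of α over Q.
m_α(x) = x^2 - 44x - 167

From α - 22 = √(651), squaring gives (α - 22)^2 = 651, i.e. α^2 - 44α + 484 = 651, so α^2 - 44α - 167 = 0. The discriminant of x^2 - 44x - 167 is (-44)^2 - 4·(-167) = 1936 + 668 = 2604, and 4·(651) is not a perfect square in Q since 651 is squarefree and ≠ 1. Hence x^2 - 44x - 167 is irreducible over Q and is the minimal polynomial of α.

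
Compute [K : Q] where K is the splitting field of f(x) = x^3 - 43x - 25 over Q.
[K : Q] = 6

By the rational root test, any rational root of the monic integer polynomial f(x) = x^3 - 43x - 25 must be an integer dividing the constant term -25, i.e. one of ±{1, 5, 25}. Evaluating: f(1) = -67, f(-1) = 17, f(5) = -115, f(-5) = 65, f(25) = 14525, f(-25) = -14575; none is 0, so f has no rational root and is therefore irreducible over Q (a cubic with no linear factor over a field is irreducible). For an irreducible cubic, the Galois group is A_3 or S_3 according as the discriminant disc(f) = -4a^3 - 27b^2 = -4·(-43)^3 - 27·(-25)^2 = 301153 is or is not a square in Q. Here disc(f) = 301153 is not a perfect square in Q, so the Galois group of f over Q is not contained in A_3 and must be all of S_3. The splitting field has degree |S_3| = 6 over Q, so [K : Q] = 6.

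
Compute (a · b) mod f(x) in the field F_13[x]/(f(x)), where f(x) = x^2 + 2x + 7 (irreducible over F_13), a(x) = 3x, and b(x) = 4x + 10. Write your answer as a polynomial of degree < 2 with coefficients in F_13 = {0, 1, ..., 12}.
a · b ≡ 6x + 7 (mod f(x))

Multiply in F_13[x]: a(x)·b(x) = (3x)·(4x + 10) = 12x^2 + 4x. This has degree ≥ 2, so divide by f(x) over F_13: 12x^2 + 4x = (12)·(x^2 + 2x + 7) + (6x + 7). Hence a·b ≡ 6x + 7 (mod f). (F_13[x]/(f) is a field with 13^2 = 169 elements since f is irreducible of degree 2.)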